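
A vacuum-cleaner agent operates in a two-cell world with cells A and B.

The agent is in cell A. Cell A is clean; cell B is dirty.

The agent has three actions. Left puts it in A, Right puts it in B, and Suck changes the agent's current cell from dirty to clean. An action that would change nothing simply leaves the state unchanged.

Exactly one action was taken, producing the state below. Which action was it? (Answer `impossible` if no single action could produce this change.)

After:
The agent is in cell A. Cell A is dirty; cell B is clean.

impossible

try  Left: (A; A:clean, B:dirty)
try Right: (B; A:clean, B:dirty)
try  Suck: (A; A:clean, B:dirty)
no single action produces the after-state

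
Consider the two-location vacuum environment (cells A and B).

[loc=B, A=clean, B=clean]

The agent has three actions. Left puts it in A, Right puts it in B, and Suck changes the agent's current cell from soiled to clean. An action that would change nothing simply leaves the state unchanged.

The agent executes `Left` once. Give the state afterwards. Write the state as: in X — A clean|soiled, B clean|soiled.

start: in B — A clean, B clean
t=1 Left ⇒ in A — A clean, B clean

in A — A clean, B clean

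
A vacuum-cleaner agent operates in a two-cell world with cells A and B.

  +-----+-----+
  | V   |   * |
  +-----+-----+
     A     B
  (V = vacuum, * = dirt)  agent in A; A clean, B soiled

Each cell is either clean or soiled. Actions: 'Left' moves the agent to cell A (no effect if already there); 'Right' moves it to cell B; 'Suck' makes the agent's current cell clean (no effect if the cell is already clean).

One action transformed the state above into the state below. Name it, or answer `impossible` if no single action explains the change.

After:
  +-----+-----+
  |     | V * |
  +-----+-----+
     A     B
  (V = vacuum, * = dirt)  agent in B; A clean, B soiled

Right

try  Left: in A — A clean, B soiled
try Right: in B — A clean, B soiled  ← match
try  Suck: in A — A clean, B soiled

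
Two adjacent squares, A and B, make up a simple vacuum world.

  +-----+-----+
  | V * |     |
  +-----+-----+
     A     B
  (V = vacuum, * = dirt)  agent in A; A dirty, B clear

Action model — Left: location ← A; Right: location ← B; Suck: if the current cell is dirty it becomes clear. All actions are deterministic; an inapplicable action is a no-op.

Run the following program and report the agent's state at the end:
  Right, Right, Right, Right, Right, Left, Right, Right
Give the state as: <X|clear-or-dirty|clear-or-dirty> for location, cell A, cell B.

<B|dirty|clear>

1. Right → <B|dirty|clear>
2. Right → <B|dirty|clear>
3. Right → <B|dirty|clear>
4. Right → <B|dirty|clear>
5. Right → <B|dirty|clear>
6. Left → <A|dirty|clear>
7. Right → <B|dirty|clear>
8. Right → <B|dirty|clear>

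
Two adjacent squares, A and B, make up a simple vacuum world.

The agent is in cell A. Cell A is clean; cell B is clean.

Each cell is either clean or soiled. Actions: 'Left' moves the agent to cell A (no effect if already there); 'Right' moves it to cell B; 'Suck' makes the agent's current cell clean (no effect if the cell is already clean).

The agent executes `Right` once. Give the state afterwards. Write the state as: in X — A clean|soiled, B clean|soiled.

in B — A clean, B clean

start: in A — A clean, B clean
1) do Right; now in B — A clean, B clean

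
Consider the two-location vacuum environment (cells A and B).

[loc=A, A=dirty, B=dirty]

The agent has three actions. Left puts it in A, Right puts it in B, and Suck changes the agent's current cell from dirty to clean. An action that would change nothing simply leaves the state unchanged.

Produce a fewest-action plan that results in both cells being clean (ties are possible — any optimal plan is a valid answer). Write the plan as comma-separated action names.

step 1/3 (Suck): <A|clean|dirty>
step 2/3 (Right): <B|clean|dirty>
step 3/3 (Suck): <B|clean|clean>
min 3: Suck A + move + Suck B

Suck, Right, Suck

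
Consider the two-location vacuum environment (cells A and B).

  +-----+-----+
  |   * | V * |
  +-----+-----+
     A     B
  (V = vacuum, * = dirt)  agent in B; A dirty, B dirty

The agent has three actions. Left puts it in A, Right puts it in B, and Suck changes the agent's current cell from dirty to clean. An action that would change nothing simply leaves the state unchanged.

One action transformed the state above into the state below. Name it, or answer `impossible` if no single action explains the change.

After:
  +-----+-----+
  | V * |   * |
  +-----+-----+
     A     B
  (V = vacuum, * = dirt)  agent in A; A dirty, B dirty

try  Left: (A; A:dirty, B:dirty)  ← match
try Right: (B; A:dirty, B:dirty)
try  Suck: (B; A:dirty, B:clean)

Left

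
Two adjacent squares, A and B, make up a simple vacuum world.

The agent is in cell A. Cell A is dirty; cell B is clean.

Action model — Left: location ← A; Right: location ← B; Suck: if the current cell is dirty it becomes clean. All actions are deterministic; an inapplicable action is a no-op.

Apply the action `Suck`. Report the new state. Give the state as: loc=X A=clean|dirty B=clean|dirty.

loc=A A=clean B=clean

start: loc=A A=dirty B=clean
1) do Suck; now loc=A A=clean B=clean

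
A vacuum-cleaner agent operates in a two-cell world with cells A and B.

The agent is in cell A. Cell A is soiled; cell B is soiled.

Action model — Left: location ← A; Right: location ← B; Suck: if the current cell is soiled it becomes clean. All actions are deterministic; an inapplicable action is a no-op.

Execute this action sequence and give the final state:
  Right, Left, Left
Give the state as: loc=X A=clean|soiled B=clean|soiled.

loc=A A=soiled B=soiled

t=1 Right ⇒ loc=B A=soiled B=soiled
t=2 Left ⇒ loc=A A=soiled B=soiled
t=3 Left ⇒ loc=A A=soiled B=soiled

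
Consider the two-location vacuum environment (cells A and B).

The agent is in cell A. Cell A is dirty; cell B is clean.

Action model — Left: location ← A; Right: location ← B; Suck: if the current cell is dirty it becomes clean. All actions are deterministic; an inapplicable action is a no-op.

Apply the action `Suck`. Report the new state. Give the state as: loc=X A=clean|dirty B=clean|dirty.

start: loc=A A=dirty B=clean
1) do Suck; now loc=A A=clean B=clean

loc=A A=clean B=clean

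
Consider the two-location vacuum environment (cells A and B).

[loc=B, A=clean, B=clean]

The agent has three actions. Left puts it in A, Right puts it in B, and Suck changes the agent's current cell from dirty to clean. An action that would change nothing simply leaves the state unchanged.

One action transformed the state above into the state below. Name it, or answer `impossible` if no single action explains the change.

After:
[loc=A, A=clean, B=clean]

try  Left: <A|clean|clean>  ← match
try Right: <B|clean|clean>
try  Suck: <B|clean|clean>

Left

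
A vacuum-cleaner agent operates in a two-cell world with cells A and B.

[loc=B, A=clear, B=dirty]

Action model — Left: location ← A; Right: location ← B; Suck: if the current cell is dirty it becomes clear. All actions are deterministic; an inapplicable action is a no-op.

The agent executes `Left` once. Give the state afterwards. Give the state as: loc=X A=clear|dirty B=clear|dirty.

loc=A A=clear B=dirty

start: loc=B A=clear B=dirty
step 1/1 (Left): loc=A A=clear B=dirty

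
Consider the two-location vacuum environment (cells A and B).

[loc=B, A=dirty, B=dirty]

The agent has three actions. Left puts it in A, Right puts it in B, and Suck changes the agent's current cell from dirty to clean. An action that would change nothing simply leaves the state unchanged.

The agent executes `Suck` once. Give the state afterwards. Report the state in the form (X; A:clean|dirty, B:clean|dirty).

start: (B; A:dirty, B:dirty)
step 1/1 (Suck): (B; A:dirty, B:clean)

(B; A:dirty, B:clean)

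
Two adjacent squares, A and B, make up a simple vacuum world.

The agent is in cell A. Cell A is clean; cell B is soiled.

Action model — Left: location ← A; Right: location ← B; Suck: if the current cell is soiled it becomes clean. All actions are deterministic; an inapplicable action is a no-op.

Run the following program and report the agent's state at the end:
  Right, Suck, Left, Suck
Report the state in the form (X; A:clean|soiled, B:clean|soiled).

(A; A:clean, B:clean)

[1] after Right: (B; A:clean, B:soiled)
[2] after Suck: (B; A:clean, B:clean)
[3] after Left: (A; A:clean, B:clean)
[4] after Suck: (A; A:clean, B:clean)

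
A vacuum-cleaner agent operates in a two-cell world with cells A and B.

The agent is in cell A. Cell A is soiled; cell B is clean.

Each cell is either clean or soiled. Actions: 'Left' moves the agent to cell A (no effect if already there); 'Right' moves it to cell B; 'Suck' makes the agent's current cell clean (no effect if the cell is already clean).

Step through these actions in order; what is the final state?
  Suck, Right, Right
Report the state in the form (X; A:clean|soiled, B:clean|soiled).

t=1 Suck ⇒ (A; A:clean, B:clean)
t=2 Right ⇒ (B; A:clean, B:clean)
t=3 Right ⇒ (B; A:clean, B:clean)

(B; A:clean, B:clean)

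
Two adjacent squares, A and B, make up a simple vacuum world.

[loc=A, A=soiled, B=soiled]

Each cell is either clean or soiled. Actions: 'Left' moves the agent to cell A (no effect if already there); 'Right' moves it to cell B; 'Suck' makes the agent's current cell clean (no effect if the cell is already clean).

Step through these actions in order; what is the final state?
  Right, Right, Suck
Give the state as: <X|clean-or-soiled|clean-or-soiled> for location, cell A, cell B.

<B|soiled|clean>

1. Right → <B|soiled|soiled>
2. Right → <B|soiled|soiled>
3. Suck → <B|soiled|clean>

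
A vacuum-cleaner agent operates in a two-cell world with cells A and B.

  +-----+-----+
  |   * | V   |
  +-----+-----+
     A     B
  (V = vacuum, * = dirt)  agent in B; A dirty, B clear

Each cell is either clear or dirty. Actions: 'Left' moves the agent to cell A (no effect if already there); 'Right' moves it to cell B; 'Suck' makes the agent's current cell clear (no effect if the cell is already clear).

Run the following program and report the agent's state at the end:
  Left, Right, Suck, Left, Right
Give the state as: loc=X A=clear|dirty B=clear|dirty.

1. Left → loc=A A=dirty B=clear
2. Right → loc=B A=dirty B=clear
3. Suck → loc=B A=dirty B=clear
4. Left → loc=A A=dirty B=clear
5. Right → loc=B A=dirty B=clear

loc=B A=dirty B=clear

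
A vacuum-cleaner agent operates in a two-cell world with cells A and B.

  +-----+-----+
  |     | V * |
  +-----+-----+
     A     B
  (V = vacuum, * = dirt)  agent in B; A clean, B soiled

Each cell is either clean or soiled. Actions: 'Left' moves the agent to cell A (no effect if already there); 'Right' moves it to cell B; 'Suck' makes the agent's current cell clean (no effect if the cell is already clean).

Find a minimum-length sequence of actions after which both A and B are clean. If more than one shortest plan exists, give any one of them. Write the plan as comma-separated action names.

1. Suck → (B; A:clean, B:clean)
min 1: B is soiled, one Suck

Suck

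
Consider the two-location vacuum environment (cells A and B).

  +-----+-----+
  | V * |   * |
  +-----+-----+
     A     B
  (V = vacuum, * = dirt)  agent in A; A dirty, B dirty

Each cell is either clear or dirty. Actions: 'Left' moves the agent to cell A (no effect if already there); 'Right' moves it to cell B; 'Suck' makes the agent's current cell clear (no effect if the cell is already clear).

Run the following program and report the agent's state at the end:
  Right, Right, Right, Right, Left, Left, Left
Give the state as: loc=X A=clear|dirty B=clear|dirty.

loc=A A=dirty B=dirty

[1] after Right: loc=B A=dirty B=dirty
[2] after Right: loc=B A=dirty B=dirty
[3] after Right: loc=B A=dirty B=dirty
[4] after Right: loc=B A=dirty B=dirty
[5] after Left: loc=A A=dirty B=dirty
[6] after Left: loc=A A=dirty B=dirty
[7] after Left: loc=A A=dirty B=dirty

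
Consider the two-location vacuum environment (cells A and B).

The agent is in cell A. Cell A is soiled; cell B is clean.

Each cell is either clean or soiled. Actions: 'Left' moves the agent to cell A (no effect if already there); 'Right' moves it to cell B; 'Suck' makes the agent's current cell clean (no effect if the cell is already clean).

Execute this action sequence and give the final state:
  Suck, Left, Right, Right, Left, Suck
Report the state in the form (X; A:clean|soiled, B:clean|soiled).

(A; A:clean, B:clean)

step 1/6 (Suck): (A; A:clean, B:clean)
step 2/6 (Left): (A; A:clean, B:clean)
step 3/6 (Right): (B; A:clean, B:clean)
step 4/6 (Right): (B; A:clean, B:clean)
step 5/6 (Left): (A; A:clean, B:clean)
step 6/6 (Suck): (A; A:clean, B:clean)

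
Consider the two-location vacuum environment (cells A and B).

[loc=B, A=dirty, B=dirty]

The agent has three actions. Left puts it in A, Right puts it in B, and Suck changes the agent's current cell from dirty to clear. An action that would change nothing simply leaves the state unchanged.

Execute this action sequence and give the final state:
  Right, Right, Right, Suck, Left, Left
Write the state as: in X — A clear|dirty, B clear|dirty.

[1] after Right: in B — A dirty, B dirty
[2] after Right: in B — A dirty, B dirty
[3] after Right: in B — A dirty, B dirty
[4] after Suck: in B — A dirty, B clear
[5] after Left: in A — A dirty, B clear
[6] after Left: in A — A dirty, B clear

in A — A dirty, B clear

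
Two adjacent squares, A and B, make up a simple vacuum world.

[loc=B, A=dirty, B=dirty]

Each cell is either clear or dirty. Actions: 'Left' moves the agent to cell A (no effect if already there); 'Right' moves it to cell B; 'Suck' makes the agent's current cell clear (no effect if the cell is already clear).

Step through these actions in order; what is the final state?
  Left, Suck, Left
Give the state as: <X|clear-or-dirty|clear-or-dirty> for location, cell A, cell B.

<A|clear|dirty>

1. Left → <A|dirty|dirty>
2. Suck → <A|clear|dirty>
3. Left → <A|clear|dirty>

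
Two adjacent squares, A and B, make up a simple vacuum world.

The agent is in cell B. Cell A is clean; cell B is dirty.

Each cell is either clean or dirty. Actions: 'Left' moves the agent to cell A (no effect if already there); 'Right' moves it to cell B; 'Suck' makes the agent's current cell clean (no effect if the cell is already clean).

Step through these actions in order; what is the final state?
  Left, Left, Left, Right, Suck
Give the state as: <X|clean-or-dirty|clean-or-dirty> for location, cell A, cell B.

Left (#1): <A|clean|dirty>
Left (#2): <A|clean|dirty>
Left (#3): <A|clean|dirty>
Right (#4): <B|clean|dirty>
Suck (#5): <B|clean|clean>

<B|clean|clean>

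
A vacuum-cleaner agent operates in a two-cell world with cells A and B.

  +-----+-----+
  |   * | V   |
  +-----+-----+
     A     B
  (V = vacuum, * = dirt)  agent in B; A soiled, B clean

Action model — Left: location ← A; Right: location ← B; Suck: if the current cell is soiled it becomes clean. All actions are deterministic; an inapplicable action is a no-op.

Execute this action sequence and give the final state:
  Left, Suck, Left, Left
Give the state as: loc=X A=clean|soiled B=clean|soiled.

loc=A A=clean B=clean

t=1 Left ⇒ loc=A A=soiled B=clean
t=2 Suck ⇒ loc=A A=clean B=clean
t=3 Left ⇒ loc=A A=clean B=clean
t=4 Left ⇒ loc=A A=clean B=clean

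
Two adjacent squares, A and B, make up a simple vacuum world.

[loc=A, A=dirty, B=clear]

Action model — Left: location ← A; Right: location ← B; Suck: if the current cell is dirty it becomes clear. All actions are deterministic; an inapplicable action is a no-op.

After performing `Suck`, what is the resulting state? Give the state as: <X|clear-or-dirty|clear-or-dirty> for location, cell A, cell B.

start: <A|dirty|clear>
t=1 Suck ⇒ <A|clear|clear>

<A|clear|clear>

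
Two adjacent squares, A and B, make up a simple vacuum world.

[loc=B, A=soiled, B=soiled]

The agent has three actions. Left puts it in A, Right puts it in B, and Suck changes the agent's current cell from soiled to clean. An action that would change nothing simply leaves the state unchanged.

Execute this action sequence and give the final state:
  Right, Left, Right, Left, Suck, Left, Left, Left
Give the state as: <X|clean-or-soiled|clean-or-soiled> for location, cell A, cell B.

<A|clean|soiled>

Right (#1): <B|soiled|soiled>
Left (#2): <A|soiled|soiled>
Right (#3): <B|soiled|soiled>
Left (#4): <A|soiled|soiled>
Suck (#5): <A|clean|soiled>
Left (#6): <A|clean|soiled>
Left (#7): <A|clean|soiled>
Left (#8): <A|clean|soiled>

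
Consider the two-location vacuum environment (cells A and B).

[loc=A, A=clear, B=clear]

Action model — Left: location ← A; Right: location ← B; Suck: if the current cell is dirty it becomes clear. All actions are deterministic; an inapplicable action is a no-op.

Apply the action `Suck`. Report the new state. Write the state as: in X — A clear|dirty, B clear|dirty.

start: in A — A clear, B clear
t=1 Suck ⇒ in A — A clear, B clear

in A — A clear, B clear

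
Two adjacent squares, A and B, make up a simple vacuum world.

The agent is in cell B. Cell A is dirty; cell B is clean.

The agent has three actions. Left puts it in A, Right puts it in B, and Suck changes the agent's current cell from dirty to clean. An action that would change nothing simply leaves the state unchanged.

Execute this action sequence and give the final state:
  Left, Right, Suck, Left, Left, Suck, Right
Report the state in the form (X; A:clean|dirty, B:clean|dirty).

1. Left → (A; A:dirty, B:clean)
2. Right → (B; A:dirty, B:clean)
3. Suck → (B; A:dirty, B:clean)
4. Left → (A; A:dirty, B:clean)
5. Left → (A; A:dirty, B:clean)
6. Suck → (A; A:clean, B:clean)
7. Right → (B; A:clean, B:clean)

(B; A:clean, B:clean)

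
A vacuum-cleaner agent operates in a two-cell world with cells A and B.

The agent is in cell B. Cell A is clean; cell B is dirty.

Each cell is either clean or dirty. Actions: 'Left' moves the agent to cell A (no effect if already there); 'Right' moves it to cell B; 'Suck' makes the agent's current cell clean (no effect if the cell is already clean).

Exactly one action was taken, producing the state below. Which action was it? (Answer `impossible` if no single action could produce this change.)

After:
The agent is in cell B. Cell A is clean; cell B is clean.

try  Left: loc=A A=clean B=dirty
try Right: loc=B A=clean B=dirty
try  Suck: loc=B A=clean B=clean  ← match

Suck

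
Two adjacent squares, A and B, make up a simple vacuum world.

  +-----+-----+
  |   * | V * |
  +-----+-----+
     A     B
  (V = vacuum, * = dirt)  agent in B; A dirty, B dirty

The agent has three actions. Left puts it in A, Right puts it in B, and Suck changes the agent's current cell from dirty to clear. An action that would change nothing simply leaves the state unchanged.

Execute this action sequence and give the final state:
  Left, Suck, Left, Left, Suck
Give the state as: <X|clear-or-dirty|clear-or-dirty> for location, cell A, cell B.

[1] after Left: <A|dirty|dirty>
[2] after Suck: <A|clear|dirty>
[3] after Left: <A|clear|dirty>
[4] after Left: <A|clear|dirty>
[5] after Suck: <A|clear|dirty>

<A|clear|dirty>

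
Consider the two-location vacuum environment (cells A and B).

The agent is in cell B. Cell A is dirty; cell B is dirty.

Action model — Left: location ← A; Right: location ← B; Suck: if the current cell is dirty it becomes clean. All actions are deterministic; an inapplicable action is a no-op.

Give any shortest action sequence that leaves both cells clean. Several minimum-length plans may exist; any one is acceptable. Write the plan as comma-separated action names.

Suck, Left, Suck

step 1/3 (Suck): <B|dirty|clean>
step 2/3 (Left): <A|dirty|clean>
step 3/3 (Suck): <A|clean|clean>
min 3: Suck B + move + Suck A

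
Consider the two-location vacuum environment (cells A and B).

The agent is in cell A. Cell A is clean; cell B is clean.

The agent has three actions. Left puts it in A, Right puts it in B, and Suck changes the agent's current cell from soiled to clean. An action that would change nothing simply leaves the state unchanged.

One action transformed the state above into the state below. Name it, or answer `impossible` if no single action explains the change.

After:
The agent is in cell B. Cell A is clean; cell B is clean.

try  Left: loc=A A=clean B=clean
try Right: loc=B A=clean B=clean  ← match
try  Suck: loc=A A=clean B=clean

Right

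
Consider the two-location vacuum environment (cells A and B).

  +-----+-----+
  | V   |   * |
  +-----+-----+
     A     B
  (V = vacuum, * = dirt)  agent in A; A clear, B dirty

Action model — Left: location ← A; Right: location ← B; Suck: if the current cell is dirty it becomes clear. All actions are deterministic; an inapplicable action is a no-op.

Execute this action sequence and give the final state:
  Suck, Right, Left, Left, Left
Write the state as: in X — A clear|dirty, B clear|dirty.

Suck (#1): in A — A clear, B dirty
Right (#2): in B — A clear, B dirty
Left (#3): in A — A clear, B dirty
Left (#4): in A — A clear, B dirty
Left (#5): in A — A clear, B dirty

in A — A clear, B dirty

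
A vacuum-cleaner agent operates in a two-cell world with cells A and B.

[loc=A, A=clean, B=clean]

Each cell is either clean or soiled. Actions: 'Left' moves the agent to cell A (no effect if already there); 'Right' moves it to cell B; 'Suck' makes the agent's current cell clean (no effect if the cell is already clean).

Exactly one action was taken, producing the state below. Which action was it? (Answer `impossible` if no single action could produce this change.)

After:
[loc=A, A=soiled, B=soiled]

impossible

try  Left: in A — A clean, B clean
try Right: in B — A clean, B clean
try  Suck: in A — A clean, B clean
no single action produces the after-state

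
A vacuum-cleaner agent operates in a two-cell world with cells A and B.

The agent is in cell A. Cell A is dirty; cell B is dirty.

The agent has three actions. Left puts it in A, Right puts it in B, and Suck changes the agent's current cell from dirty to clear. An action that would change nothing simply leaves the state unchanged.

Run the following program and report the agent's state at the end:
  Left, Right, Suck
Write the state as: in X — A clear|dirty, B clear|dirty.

[1] after Left: in A — A dirty, B dirty
[2] after Right: in B — A dirty, B dirty
[3] after Suck: in B — A dirty, B clear

in B — A dirty, B clear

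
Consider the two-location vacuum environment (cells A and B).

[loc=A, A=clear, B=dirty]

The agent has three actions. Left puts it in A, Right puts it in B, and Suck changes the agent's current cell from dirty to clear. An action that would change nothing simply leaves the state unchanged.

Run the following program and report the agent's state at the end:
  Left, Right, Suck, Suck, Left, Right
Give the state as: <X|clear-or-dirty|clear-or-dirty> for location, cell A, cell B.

[1] after Left: <A|clear|dirty>
[2] after Right: <B|clear|dirty>
[3] after Suck: <B|clear|clear>
[4] after Suck: <B|clear|clear>
[5] after Left: <A|clear|clear>
[6] after Right: <B|clear|clear>

<B|clear|clear>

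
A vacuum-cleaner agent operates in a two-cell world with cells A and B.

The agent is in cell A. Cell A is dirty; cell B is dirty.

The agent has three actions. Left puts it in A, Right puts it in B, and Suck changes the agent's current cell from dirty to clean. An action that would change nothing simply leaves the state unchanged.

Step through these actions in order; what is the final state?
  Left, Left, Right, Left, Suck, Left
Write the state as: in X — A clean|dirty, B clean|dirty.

in A — A clean, B dirty

1. Left → in A — A dirty, B dirty
2. Left → in A — A dirty, B dirty
3. Right → in B — A dirty, B dirty
4. Left → in A — A dirty, B dirty
5. Suck → in A — A clean, B dirty
6. Left → in A — A clean, B dirty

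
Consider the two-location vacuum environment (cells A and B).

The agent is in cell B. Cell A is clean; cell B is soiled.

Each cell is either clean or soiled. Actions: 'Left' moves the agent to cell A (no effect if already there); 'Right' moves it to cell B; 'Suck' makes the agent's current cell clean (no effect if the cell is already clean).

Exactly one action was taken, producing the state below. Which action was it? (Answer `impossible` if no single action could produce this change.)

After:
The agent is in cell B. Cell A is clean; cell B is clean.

Suck

try  Left: <A|clean|soiled>
try Right: <B|clean|soiled>
try  Suck: <B|clean|clean>  ← match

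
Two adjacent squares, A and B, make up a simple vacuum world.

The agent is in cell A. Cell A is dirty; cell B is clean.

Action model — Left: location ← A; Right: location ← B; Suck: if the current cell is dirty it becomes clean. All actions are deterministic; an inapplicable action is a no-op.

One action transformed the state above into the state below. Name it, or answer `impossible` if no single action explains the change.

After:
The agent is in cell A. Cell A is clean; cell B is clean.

try  Left: (A; A:dirty, B:clean)
try Right: (B; A:dirty, B:clean)
try  Suck: (A; A:clean, B:clean)  ← match

Suck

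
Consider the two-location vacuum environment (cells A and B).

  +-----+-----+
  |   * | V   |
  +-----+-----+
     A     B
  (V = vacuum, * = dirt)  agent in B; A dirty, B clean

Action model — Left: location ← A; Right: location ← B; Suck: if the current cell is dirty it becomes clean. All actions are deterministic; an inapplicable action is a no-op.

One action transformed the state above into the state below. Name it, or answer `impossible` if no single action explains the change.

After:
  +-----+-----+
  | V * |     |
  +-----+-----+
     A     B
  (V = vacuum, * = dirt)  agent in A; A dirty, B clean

try  Left: <A|dirty|clean>  ← match
try Right: <B|dirty|clean>
try  Suck: <B|dirty|clean>

Left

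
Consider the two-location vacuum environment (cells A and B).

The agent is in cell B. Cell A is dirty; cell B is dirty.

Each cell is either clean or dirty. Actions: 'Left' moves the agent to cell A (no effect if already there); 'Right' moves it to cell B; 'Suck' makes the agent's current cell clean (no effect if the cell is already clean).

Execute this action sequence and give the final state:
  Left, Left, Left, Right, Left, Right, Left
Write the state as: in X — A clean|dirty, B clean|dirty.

t=1 Left ⇒ in A — A dirty, B dirty
t=2 Left ⇒ in A — A dirty, B dirty
t=3 Left ⇒ in A — A dirty, B dirty
t=4 Right ⇒ in B — A dirty, B dirty
t=5 Left ⇒ in A — A dirty, B dirty
t=6 Right ⇒ in B — A dirty, B dirty
t=7 Left ⇒ in A — A dirty, B dirty

in A — A dirty, B dirty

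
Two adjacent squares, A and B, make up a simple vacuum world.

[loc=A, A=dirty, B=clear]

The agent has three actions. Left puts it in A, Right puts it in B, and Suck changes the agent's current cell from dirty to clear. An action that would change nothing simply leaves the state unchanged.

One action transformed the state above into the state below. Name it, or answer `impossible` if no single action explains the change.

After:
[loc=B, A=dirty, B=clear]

try  Left: (A; A:dirty, B:clear)
try Right: (B; A:dirty, B:clear)  ← match
try  Suck: (A; A:clear, B:clear)

Right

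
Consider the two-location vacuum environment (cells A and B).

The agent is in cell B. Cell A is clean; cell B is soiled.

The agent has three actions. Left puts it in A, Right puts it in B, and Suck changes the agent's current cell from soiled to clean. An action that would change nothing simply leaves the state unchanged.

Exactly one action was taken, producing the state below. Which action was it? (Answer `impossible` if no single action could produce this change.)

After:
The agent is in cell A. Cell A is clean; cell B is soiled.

try  Left: (A; A:clean, B:soiled)  ← match
try Right: (B; A:clean, B:soiled)
try  Suck: (B; A:clean, B:clean)

Left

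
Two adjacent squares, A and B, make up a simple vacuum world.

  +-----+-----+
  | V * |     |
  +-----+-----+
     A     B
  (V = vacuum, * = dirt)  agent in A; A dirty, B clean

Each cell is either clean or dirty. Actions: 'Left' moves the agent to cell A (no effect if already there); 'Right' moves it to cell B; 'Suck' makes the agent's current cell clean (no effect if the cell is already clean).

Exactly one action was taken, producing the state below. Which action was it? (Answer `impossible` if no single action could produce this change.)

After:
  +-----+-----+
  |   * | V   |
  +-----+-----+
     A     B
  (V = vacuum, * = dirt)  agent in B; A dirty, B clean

Right

try  Left: in A — A dirty, B clean
try Right: in B — A dirty, B clean  ← match
try  Suck: in A — A clean, B clean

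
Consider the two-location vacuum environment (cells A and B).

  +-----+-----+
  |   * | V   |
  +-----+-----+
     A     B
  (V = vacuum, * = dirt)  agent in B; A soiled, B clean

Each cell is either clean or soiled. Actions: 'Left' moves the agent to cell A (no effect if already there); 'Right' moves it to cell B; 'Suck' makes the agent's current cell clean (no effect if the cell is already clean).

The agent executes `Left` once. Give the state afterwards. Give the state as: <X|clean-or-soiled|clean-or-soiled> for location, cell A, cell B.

<A|soiled|clean>

start: <B|soiled|clean>
1) do Left; now <A|soiled|clean>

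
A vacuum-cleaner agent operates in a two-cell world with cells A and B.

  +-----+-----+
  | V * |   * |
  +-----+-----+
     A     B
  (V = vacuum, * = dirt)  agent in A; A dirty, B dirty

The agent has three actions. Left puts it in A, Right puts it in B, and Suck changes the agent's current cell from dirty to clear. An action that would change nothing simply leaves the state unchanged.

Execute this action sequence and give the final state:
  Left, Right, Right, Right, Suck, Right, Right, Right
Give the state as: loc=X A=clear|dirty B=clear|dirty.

[1] after Left: loc=A A=dirty B=dirty
[2] after Right: loc=B A=dirty B=dirty
[3] after Right: loc=B A=dirty B=dirty
[4] after Right: loc=B A=dirty B=dirty
[5] after Suck: loc=B A=dirty B=clear
[6] after Right: loc=B A=dirty B=clear
[7] after Right: loc=B A=dirty B=clear
[8] after Right: loc=B A=dirty B=clear

loc=B A=dirty B=clear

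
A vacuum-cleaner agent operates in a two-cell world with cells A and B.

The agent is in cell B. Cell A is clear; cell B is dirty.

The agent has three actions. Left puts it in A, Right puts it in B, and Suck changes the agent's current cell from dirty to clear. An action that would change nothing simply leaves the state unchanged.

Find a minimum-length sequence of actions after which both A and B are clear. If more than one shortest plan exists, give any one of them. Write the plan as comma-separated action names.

1. Suck → <B|clear|clear>
min 1: B is dirty, one Suck

Suck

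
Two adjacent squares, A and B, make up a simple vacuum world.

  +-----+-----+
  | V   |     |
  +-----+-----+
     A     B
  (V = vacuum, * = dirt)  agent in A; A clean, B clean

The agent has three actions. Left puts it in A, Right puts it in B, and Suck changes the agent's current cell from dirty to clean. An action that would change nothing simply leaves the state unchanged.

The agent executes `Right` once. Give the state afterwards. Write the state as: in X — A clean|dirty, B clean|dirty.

start: in A — A clean, B clean
[1] after Right: in B — A clean, B clean

in B — A clean, B clean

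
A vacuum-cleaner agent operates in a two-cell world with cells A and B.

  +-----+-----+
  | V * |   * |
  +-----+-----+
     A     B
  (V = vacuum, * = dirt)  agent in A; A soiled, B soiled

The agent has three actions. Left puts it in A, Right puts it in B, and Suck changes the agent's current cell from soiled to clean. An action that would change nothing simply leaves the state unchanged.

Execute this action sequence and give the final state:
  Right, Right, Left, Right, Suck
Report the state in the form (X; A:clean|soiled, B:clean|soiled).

Right (#1): (B; A:soiled, B:soiled)
Right (#2): (B; A:soiled, B:soiled)
Left (#3): (A; A:soiled, B:soiled)
Right (#4): (B; A:soiled, B:soiled)
Suck (#5): (B; A:soiled, B:clean)

(B; A:soiled, B:clean)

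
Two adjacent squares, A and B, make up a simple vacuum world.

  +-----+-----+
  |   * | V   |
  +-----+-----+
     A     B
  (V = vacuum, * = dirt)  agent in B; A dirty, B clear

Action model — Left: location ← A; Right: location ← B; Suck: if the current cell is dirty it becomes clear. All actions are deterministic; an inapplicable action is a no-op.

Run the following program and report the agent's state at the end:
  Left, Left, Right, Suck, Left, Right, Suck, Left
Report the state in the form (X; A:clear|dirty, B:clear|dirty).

Left (#1): (A; A:dirty, B:clear)
Left (#2): (A; A:dirty, B:clear)
Right (#3): (B; A:dirty, B:clear)
Suck (#4): (B; A:dirty, B:clear)
Left (#5): (A; A:dirty, B:clear)
Right (#6): (B; A:dirty, B:clear)
Suck (#7): (B; A:dirty, B:clear)
Left (#8): (A; A:dirty, B:clear)

(A; A:dirty, B:clear)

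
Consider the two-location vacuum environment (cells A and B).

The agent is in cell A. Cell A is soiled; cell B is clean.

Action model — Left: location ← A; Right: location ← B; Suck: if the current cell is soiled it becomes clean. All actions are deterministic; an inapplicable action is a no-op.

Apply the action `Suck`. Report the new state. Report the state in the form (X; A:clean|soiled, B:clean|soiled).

start: (A; A:soiled, B:clean)
1. Suck → (A; A:clean, B:clean)

(A; A:clean, B:clean)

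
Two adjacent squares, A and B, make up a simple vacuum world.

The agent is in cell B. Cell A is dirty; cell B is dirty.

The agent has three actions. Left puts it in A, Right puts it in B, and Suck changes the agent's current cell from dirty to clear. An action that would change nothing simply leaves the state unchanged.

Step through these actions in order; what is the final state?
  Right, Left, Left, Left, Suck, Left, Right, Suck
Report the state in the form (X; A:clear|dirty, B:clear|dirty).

1. Right → (B; A:dirty, B:dirty)
2. Left → (A; A:dirty, B:dirty)
3. Left → (A; A:dirty, B:dirty)
4. Left → (A; A:dirty, B:dirty)
5. Suck → (A; A:clear, B:dirty)
6. Left → (A; A:clear, B:dirty)
7. Right → (B; A:clear, B:dirty)
8. Suck → (B; A:clear, B:clear)

(B; A:clear, B:clear)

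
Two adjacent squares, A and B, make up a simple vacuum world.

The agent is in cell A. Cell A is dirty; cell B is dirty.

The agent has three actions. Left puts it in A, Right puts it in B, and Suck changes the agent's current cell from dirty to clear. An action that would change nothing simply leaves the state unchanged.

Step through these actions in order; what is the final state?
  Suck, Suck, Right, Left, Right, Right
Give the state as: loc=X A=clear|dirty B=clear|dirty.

Suck (#1): loc=A A=clear B=dirty
Suck (#2): loc=A A=clear B=dirty
Right (#3): loc=B A=clear B=dirty
Left (#4): loc=A A=clear B=dirty
Right (#5): loc=B A=clear B=dirty
Right (#6): loc=B A=clear B=dirty

loc=B A=clear B=dirty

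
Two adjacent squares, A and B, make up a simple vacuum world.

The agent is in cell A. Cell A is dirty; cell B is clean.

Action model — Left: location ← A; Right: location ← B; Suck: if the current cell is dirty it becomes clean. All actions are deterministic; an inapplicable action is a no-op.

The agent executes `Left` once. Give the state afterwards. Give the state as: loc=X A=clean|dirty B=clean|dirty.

start: loc=A A=dirty B=clean
t=1 Left ⇒ loc=A A=dirty B=clean

loc=A A=dirty B=clean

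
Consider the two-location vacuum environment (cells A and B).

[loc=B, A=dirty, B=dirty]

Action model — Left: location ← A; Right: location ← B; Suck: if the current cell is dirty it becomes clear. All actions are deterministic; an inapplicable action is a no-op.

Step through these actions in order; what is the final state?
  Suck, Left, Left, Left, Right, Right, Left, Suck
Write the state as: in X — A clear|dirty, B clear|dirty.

in A — A clear, B clear

1) do Suck; now in B — A dirty, B clear
2) do Left; now in A — A dirty, B clear
3) do Left; now in A — A dirty, B clear
4) do Left; now in A — A dirty, B clear
5) do Right; now in B — A dirty, B clear
6) do Right; now in B — A dirty, B clear
7) do Left; now in A — A dirty, B clear
8) do Suck; now in A — A clear, B clear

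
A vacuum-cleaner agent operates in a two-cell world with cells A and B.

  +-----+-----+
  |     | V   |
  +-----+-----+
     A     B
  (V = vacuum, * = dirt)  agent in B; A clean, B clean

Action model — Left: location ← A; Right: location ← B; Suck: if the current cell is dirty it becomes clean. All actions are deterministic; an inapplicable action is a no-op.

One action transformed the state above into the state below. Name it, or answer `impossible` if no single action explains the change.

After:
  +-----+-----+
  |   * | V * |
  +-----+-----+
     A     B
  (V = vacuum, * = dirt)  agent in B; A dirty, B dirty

try  Left: in A — A clean, B clean
try Right: in B — A clean, B clean
try  Suck: in B — A clean, B clean
no single action produces the after-state

impossible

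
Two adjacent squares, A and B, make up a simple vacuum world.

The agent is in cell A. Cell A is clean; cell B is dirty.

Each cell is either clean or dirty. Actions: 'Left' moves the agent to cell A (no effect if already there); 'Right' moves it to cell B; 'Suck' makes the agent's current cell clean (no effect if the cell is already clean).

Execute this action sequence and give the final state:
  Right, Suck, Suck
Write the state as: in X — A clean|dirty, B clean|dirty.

[1] after Right: in B — A clean, B dirty
[2] after Suck: in B — A clean, B clean
[3] after Suck: in B — A clean, B clean

in B — A clean, B clean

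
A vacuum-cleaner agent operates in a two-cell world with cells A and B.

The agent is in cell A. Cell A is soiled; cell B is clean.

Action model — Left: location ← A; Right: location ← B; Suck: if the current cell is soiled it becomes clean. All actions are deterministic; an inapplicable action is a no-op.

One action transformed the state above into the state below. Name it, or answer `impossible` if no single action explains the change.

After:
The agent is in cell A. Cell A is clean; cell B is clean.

Suck

try  Left: (A; A:soiled, B:clean)
try Right: (B; A:soiled, B:clean)
try  Suck: (A; A:clean, B:clean)  ← match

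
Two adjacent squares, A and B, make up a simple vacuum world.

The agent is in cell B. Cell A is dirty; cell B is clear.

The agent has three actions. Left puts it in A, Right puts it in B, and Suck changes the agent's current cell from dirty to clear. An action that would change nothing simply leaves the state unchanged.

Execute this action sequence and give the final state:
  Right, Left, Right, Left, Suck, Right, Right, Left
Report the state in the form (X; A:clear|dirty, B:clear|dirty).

Right (#1): (B; A:dirty, B:clear)
Left (#2): (A; A:dirty, B:clear)
Right (#3): (B; A:dirty, B:clear)
Left (#4): (A; A:dirty, B:clear)
Suck (#5): (A; A:clear, B:clear)
Right (#6): (B; A:clear, B:clear)
Right (#7): (B; A:clear, B:clear)
Left (#8): (A; A:clear, B:clear)

(A; A:clear, B:clear)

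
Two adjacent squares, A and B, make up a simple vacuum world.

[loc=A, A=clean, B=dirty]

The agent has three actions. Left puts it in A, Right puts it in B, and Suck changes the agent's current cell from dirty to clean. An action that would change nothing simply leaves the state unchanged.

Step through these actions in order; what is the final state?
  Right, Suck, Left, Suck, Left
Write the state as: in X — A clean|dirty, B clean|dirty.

Right (#1): in B — A clean, B dirty
Suck (#2): in B — A clean, B clean
Left (#3): in A — A clean, B clean
Suck (#4): in A — A clean, B clean
Left (#5): in A — A clean, B clean

in A — A clean, B clean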